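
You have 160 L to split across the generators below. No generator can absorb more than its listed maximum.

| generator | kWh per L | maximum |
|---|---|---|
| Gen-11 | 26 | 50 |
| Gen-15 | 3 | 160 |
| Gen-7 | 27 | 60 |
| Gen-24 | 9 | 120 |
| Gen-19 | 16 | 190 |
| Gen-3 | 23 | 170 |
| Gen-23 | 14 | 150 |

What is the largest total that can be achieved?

Rank by kWh per L: Gen-7 27 > Gen-11 26 > Gen-3 23 > Gen-19 16 > Gen-23 14 > Gen-24 9 > Gen-15 3.
Gen-7 takes 60 to reach its cap of 60 → 100 left.
Gen-11: +50 to 50 (cap) → 50 left.
Gen-3 has room for 170 but only 50 remain, so it gets 50.
Total = 26×50 + 27×60 + 23×50 = 4070.

4070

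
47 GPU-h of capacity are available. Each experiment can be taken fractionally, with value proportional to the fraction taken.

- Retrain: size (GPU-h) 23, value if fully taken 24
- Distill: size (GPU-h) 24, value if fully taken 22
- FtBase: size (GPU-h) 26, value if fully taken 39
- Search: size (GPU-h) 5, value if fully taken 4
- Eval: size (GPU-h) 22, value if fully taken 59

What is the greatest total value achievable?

96.5

Best value per unit of size first: Eval 59/22≈2.68, FtBase 39/26≈1.5, Retrain 24/23≈1.04, Distill 22/24≈0.917, Search 4/5≈0.8.
Eval: take in full, 22 GPU-h for value 59 — 25 left.
25 GPU-h left: a 25/26 share of FtBase gives 39×25/26 = 37.5.
Total value = 96.5.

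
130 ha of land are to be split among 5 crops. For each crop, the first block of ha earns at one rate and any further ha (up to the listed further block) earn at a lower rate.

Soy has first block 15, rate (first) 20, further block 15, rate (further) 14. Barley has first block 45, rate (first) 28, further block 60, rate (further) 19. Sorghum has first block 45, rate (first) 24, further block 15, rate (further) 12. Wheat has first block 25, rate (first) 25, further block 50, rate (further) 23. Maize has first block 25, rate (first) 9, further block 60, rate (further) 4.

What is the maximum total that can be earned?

3310

Rank every tier by rate: Barley/first 28 > Wheat/first 25 > Sorghum/first 24 > Wheat/second 23 > Soy/first 20 > Barley/second 19 > Soy/second 14 > Sorghum/second 12 > Maize/first 9 > Maize/second 4.
Barley first at 28: fill all 45 — 85 left.
Fill Wheat first block (25 at 25) — 60 left.
Fill Sorghum first block (45 at 24) — 15 left.
15 remain; put them into Wheat second at 23.
Total = 28×45 + 25×25 + 24×45 + 23×15 = 3310.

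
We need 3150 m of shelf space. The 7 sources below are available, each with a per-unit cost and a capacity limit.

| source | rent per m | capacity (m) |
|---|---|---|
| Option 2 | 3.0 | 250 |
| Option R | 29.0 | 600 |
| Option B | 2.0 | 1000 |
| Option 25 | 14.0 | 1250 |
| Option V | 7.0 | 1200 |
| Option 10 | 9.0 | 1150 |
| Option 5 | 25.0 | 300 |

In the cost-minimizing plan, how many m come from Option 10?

700

Cheapest first:
Take 1000 from Option B at 2.0 → need 2150 more.
Option 2 (3.0): use full 250 → 1900 m to go.
Option V (7.0): use full 1200 → 700 m to go.
Option 10 at 9.0: take 700 of its 1150 → requirement met.
Option 25, Option 5, Option R: unused.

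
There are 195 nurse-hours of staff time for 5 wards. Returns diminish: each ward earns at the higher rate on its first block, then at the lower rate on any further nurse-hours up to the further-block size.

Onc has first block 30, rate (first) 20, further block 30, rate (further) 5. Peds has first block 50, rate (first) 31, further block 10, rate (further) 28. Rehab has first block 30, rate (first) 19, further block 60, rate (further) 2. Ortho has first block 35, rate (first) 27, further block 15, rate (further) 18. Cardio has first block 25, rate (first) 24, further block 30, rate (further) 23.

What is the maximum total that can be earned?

Treat each block as its own option and order by rate: Peds/tier1 31 > Peds/tier2 28 > Ortho/tier1 27 > Cardio/tier1 24 > Cardio/tier2 23 > Onc/tier1 20 > Rehab/tier1 19 > Ortho/tier2 18 > Onc/tier2 5 > Rehab/tier2 2.
Fill Peds tier1 block (50 at 31) → 145 left.
Peds/tier2 (28): +10 → 135 left.
Ortho tier1 at 27: fill all 35 → 100 left.
Cardio tier1 at 24: fill all 25 → 75 left.
Fill Cardio tier2 block (30 at 23) → 45 left.
Onc tier1 at 20: fill all 30 → 15 left.
15 remain; put them into Rehab tier1 at 19.
Total = 31×50 + 28×10 + 27×35 + 24×25 + 23×30 + 20×30 + 19×15 = 4950.

4950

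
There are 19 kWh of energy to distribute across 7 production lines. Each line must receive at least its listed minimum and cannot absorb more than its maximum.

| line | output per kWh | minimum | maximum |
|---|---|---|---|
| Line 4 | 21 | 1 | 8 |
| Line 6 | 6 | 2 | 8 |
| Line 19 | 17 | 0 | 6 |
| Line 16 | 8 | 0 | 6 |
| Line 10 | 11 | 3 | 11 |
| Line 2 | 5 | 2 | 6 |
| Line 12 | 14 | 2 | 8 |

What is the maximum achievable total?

285

Meeting every minimum uses 1+2+0+0+3+2+2 = 10 kWh, leaving 9.
Rank by output per kWh: Line 4 21 > Line 19 17 > Line 12 14 > Line 10 11 > Line 16 8 > Line 6 6 > Line 2 5.
Line 4: +7 to 8 (cap) ; 2 left.
Line 19: +2 (room for 6) → 2. Pool exhausted.
Total = 21×8 + 6×2 + 17×2 + 11×3 + 5×2 + 14×2 = 285.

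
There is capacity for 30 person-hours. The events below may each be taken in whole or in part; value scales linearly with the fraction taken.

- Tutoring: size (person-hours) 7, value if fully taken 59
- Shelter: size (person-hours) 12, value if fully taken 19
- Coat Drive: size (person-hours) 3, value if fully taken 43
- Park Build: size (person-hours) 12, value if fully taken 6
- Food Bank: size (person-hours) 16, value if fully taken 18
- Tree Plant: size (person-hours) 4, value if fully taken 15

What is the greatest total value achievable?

140.5

Sort by value density: Coat Drive 43/3≈14.3, Tutoring 59/7≈8.43, Tree Plant 15/4≈3.75, Shelter 19/12≈1.58, Food Bank 18/16≈1.12, Park Build 6/12≈0.5.
Coat Drive: take in full, 3 person-hours for value 43 ; 27 left.
All 7 person-hours of Tutoring fit (value 59) ; 20 remain.
Tree Plant: take in full, 4 person-hours for value 15 ; 16 left.
Take all of Shelter (12 person-hours, value 19) ; 4 person-hours left.
4 person-hours left: a 4/16 share of Food Bank gives 18×4/16 = 4.5.
Total value = 140.5.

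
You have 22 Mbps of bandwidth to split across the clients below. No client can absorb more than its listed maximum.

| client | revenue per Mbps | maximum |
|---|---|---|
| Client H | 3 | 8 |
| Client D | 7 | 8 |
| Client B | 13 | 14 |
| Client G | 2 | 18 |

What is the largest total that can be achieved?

Highest revenue per Mbps first: Client B 13 > Client D 7 > Client H 3 > Client G 2.
Client B takes 14 to reach its cap of 14 → 8 left.
Give Client D 8 to hit its cap of 8 → 0 left.
Total = 7×8 + 13×14 = 238.

238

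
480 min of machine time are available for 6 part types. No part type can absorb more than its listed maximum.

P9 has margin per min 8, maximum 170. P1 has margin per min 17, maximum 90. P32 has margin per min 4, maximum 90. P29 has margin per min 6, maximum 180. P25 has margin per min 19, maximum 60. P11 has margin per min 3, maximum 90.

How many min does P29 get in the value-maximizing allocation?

160

Highest margin per min first: P25 19 > P1 17 > P9 8 > P29 6 > P32 4 > P11 3.
P25: +60 to 60 (cap) → 420 left.
P1 takes 90 to reach its cap of 90 → 330 left.
Give P9 170 to hit its cap of 170 → 160 left.
P29: +160 (room for 180) → 160. Pool exhausted.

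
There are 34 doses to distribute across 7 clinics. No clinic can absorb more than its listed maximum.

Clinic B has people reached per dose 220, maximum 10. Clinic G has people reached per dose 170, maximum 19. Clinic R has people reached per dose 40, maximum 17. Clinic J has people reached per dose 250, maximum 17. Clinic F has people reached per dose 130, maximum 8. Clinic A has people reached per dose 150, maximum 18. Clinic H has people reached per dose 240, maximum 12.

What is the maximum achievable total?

Order the clinics by people reached per dose: Clinic J 250 > Clinic H 240 > Clinic B 220 > Clinic G 170 > Clinic A 150 > Clinic F 130 > Clinic R 40.
Clinic J takes 17 to reach its cap of 17 ; 17 left.
Clinic H: +12 to 12 (cap) ; 5 left.
Clinic B: +5 (room for 10) → 5. Pool exhausted.
Total = 220×5 + 250×17 + 240×12 = 8230.

8230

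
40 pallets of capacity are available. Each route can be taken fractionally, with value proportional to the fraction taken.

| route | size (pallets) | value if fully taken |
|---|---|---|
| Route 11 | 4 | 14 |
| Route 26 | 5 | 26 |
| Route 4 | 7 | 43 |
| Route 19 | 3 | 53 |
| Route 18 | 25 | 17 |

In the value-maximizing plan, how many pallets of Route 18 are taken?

Rank by value-to-size ratio: Route 19 53/3≈17.7, Route 4 43/7≈6.14, Route 26 26/5≈5.2, Route 11 14/4≈3.5, Route 18 17/25≈0.68.
All 3 pallets of Route 19 fit (value 53) ; 37 remain.
Take all of Route 4 (7 pallets, value 43) ; 30 pallets left.
All 5 pallets of Route 26 fit (value 26) ; 25 remain.
Take all of Route 11 (4 pallets, value 14) ; 21 pallets left.
21 pallets left: a 21/25 share of Route 18 gives 17×21/25 = 14.28.

21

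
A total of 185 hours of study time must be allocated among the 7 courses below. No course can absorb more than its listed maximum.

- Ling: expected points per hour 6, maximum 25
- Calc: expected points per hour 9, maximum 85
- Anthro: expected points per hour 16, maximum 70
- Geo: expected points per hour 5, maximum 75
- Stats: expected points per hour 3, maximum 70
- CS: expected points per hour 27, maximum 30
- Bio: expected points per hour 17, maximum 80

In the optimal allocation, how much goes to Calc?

Order the courses by expected points per hour: CS 27 > Bio 17 > Anthro 16 > Calc 9 > Ling 6 > Geo 5 > Stats 3.
Give CS 30 to hit its cap of 30 — 155 left.
Bio takes 80 to reach its cap of 80 — 75 left.
Give Anthro 70 to hit its cap of 70 — 5 left.
Calc: +5 (room for 85) → 5. Pool exhausted.

5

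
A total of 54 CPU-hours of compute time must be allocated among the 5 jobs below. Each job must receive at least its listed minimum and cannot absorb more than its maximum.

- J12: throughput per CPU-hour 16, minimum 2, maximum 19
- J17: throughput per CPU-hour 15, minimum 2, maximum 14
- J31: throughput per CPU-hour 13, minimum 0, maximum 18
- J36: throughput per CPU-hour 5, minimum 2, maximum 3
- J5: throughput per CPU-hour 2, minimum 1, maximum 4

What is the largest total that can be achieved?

760

Meeting every minimum uses 2+2+0+2+1 = 7 CPU-hours, leaving 47.
Order the jobs by throughput per CPU-hour: J12 16 > J17 15 > J31 13 > J36 5 > J5 2.
Give J12 17 more to hit its cap of 19 ; 30 left.
J17 takes 12 more to reach its cap of 14 ; 18 left.
J31: +18 to 18 (cap) ; 0 left.
Total = 16×19 + 15×14 + 13×18 + 5×2 + 2×1 = 760.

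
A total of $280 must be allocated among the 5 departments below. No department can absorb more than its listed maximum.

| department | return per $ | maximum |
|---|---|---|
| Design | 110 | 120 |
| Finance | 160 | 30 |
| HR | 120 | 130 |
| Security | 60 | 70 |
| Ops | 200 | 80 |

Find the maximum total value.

Highest return per $ first: Ops 200 > Finance 160 > HR 120 > Design 110 > Security 60.
Give Ops 80 to hit its cap of 80 ; 200 left.
Finance takes 30 to reach its cap of 30 ; 170 left.
Give HR 130 to hit its cap of 130 ; 40 left.
Design: +40 (room for 120) → 40. Pool exhausted.
Total = 110×40 + 160×30 + 120×130 + 200×80 = 40800.

40800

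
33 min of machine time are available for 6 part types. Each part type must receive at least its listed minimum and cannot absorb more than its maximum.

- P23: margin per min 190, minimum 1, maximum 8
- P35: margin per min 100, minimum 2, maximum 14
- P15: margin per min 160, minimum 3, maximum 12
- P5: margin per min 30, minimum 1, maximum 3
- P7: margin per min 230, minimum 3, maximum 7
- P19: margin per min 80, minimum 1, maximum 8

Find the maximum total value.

5560

Meeting every minimum uses 1+2+3+1+3+1 = 11 min, leaving 22.
Order the part types by margin per min: P7 230 > P23 190 > P15 160 > P35 100 > P19 80 > P5 30.
P7: +4 to 7 (cap) — 18 left.
Give P23 7 more to hit its cap of 8 — 11 left.
P15 takes 9 more to reach its cap of 12 — 2 left.
P35: +2 (room for 12) → 4. Pool exhausted.
Total = 190×8 + 100×4 + 160×12 + 30×1 + 230×7 + 80×1 = 5560.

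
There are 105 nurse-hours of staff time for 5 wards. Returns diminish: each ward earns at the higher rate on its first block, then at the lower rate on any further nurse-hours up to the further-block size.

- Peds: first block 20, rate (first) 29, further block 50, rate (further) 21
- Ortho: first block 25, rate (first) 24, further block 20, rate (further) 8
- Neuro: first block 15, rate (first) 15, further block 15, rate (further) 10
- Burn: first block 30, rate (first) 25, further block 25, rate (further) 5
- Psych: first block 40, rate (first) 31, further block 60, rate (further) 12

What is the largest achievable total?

Treat each block as its own option and order by rate: Psych/tier1 31 > Peds/tier1 29 > Burn/tier1 25 > Ortho/tier1 24 > Peds/tier2 21 > Neuro/tier1 15 > Psych/tier2 12 > Neuro/tier2 10 > Ortho/tier2 8 > Burn/tier2 5.
Psych tier1 at 31: fill all 40 — 65 left.
Fill Peds tier1 block (20 at 29) — 45 left.
Burn tier1 at 25: fill all 30 — 15 left.
Ortho/tier1: +15 of 25 at 24; pool empty.
Total = 31×40 + 29×20 + 25×30 + 24×15 = 2930.

2930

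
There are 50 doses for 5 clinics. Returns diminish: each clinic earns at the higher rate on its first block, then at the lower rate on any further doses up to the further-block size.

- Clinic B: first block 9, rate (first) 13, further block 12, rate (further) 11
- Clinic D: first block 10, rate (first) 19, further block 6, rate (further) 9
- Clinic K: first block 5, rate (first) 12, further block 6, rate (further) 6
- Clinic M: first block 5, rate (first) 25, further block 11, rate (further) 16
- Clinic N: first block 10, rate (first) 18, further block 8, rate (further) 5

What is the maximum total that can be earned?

848

Rank every tier by rate: Clinic M/tier1 25 > Clinic D/tier1 19 > Clinic N/tier1 18 > Clinic M/tier2 16 > Clinic B/tier1 13 > Clinic K/tier1 12 > Clinic B/tier2 11 > Clinic D/tier2 9 > Clinic K/tier2 6 > Clinic N/tier2 5.
Fill Clinic M tier1 block (5 at 25) ; 45 left.
Fill Clinic D tier1 block (10 at 19) ; 35 left.
Clinic N/tier1 (18): +10 ; 25 left.
Clinic M tier2 at 16: fill all 11 ; 14 left.
Clinic B tier1 at 13: fill all 9 ; 5 left.
Fill Clinic K tier1 block (5 at 12) ; 0 left.
Total = 25×5 + 19×10 + 18×10 + 16×11 + 13×9 + 12×5 = 848.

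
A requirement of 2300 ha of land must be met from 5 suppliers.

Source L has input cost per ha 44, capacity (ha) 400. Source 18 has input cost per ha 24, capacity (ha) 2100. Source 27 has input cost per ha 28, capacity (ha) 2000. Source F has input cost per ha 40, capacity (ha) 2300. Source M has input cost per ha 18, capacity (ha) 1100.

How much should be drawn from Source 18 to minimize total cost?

1200

Use suppliers in increasing cost order.
Take 1100 from Source M at 18 → need 1200 more.
Source 18 (24): take the remaining 1200 → done.
Source 27, Source F, Source L: unused.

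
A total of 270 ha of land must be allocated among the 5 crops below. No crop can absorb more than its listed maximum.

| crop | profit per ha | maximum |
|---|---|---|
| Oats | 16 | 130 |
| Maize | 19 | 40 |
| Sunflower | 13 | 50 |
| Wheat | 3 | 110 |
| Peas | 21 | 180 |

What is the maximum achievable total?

Rank by profit per ha: Peas 21 > Maize 19 > Oats 16 > Sunflower 13 > Wheat 3.
Peas takes 180 to reach its cap of 180 ; 90 left.
Maize takes 40 to reach its cap of 40 ; 50 left.
Oats: +50 (room for 130) → 50. Pool exhausted.
Total = 16×50 + 19×40 + 21×180 = 5340.

5340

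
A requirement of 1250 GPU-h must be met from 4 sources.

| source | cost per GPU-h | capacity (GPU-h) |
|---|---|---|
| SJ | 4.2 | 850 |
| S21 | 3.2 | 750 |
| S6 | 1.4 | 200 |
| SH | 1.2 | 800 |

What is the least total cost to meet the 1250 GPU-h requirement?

Use sources in increasing cost order.
SH at 1.2: take all 800 GPU-h — 450 still needed.
S6 (1.4): use full 200 — 250 GPU-h to go.
S21 (3.2): take the remaining 250 — done.
SJ: unused.
Cost = 800×1.2 + 200×1.4 + 250×3.2 = 2040.

2040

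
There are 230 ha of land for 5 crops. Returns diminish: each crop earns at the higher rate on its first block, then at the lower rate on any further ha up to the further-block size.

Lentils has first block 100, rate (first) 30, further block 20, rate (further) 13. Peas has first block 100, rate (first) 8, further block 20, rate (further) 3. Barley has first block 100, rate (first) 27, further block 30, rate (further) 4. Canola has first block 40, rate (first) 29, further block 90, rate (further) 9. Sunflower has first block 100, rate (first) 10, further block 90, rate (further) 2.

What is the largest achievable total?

6590

Order all 10 blocks by rate: Lentils/tier1 30 > Canola/tier1 29 > Barley/tier1 27 > Lentils/tier2 13 > Sunflower/tier1 10 > Canola/tier2 9 > Peas/tier1 8 > Barley/tier2 4 > Peas/tier2 3 > Sunflower/tier2 2.
Lentils tier1 at 30: fill all 100 → 130 left.
Canola tier1 at 29: fill all 40 → 90 left.
90 remain; put them into Barley tier1 at 27.
Total = 30×100 + 29×40 + 27×90 = 6590.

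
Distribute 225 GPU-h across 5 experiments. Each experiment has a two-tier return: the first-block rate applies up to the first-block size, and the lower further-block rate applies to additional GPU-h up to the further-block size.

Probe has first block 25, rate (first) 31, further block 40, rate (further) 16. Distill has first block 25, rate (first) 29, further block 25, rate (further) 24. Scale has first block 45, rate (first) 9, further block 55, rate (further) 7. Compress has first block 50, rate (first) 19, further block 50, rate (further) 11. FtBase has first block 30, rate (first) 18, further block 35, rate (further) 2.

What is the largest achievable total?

Rank every tier by rate: Probe/tier1 31 > Distill/tier1 29 > Distill/tier2 24 > Compress/tier1 19 > FtBase/tier1 18 > Probe/tier2 16 > Compress/tier2 11 > Scale/tier1 9 > Scale/tier2 7 > FtBase/tier2 2.
Probe tier1 at 31: fill all 25 ; 200 left.
Distill/tier1 (29): +25 ; 175 left.
Fill Distill tier2 block (25 at 24) ; 150 left.
Compress/tier1 (19): +50 ; 100 left.
FtBase tier1 at 18: fill all 30 ; 70 left.
Probe/tier2 (16): +40 ; 30 left.
Compress tier2 at 11: only 30 left, fill 30.
Total = 31×25 + 29×25 + 24×25 + 19×50 + 18×30 + 16×40 + 11×30 = 4560.

4560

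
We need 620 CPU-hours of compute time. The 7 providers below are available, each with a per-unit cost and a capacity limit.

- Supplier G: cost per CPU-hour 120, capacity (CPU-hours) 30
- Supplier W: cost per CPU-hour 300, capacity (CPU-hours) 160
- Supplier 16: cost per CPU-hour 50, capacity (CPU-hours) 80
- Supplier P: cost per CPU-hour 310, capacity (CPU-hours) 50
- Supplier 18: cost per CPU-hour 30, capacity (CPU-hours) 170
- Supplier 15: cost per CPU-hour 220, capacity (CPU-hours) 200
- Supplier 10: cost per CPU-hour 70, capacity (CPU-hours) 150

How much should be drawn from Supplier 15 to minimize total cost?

Fill from the cheapest provider first.
Supplier 18 at 30: take all 170 CPU-hours — 450 still needed.
Supplier 16 (50): use full 80 — 370 CPU-hours to go.
Supplier 10 (70): use full 150 — 220 CPU-hours to go.
Take 30 from Supplier G at 120 — need 190 more.
Take 190 from Supplier 15 at 220 to finish.
Supplier W, Supplier P: unused.

190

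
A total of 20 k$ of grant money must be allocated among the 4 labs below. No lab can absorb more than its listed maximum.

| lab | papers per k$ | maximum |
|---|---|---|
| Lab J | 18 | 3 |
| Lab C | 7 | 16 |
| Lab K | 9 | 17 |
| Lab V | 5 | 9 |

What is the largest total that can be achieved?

207

Order the labs by papers per k$: Lab J 18 > Lab K 9 > Lab C 7 > Lab V 5.
Give Lab J 3 to hit its cap of 3 — 17 left.
Lab K: +17 to 17 (cap) — 0 left.
Total = 18×3 + 9×17 = 207.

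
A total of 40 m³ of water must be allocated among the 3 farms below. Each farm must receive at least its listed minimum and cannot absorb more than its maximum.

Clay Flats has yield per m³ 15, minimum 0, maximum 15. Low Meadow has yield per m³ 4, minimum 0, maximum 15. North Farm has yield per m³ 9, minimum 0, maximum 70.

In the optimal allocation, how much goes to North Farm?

25

Meeting every minimum uses 0+0+0 = 0 m³, leaving 40.
Order the farms by yield per m³: Clay Flats 15 > North Farm 9 > Low Meadow 4.
Clay Flats: +15 to 15 (cap) → 25 left.
Only 25 left; North Farm takes them to reach 25.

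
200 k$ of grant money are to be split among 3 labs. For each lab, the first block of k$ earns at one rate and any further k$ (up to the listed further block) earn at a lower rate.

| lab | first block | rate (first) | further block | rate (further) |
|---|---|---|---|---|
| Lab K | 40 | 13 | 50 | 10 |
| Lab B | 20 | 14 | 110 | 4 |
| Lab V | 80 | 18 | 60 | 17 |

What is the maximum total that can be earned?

Rank every tier by rate: Lab V/T1 18 > Lab V/T2 17 > Lab B/T1 14 > Lab K/T1 13 > Lab K/T2 10 > Lab B/T2 4.
Fill Lab V T1 block (80 at 18) ; 120 left.
Lab V/T2 (17): +60 ; 60 left.
Lab B/T1 (14): +20 ; 40 left.
Fill Lab K T1 block (40 at 13) ; 0 left.
Total = 18×80 + 17×60 + 14×20 + 13×40 = 3260.

3260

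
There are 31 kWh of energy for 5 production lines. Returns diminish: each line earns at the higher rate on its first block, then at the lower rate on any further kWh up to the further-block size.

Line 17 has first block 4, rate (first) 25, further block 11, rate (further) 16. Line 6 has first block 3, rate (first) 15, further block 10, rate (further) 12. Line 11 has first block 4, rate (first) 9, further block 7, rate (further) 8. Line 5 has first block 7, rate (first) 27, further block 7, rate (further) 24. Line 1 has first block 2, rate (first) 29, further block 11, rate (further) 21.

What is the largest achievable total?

746

Rank every tier by rate: Line 1/tier1 29 > Line 5/tier1 27 > Line 17/tier1 25 > Line 5/tier2 24 > Line 1/tier2 21 > Line 17/tier2 16 > Line 6/tier1 15 > Line 6/tier2 12 > Line 11/tier1 9 > Line 11/tier2 8.
Fill Line 1 tier1 block (2 at 29) ; 29 left.
Line 5/tier1 (27): +7 ; 22 left.
Line 17/tier1 (25): +4 ; 18 left.
Line 5/tier2 (24): +7 ; 11 left.
Line 1/tier2 (21): +11 ; 0 left.
Total = 29×2 + 27×7 + 25×4 + 24×7 + 21×11 = 746.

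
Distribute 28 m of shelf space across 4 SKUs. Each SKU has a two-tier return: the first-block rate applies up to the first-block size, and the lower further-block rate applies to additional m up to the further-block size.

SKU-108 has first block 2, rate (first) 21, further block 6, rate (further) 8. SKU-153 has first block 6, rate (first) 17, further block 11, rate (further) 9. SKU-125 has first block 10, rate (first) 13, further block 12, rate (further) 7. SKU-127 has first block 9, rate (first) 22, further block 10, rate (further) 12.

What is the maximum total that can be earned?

Treat each block as its own option and order by rate: SKU-127/T1 22 > SKU-108/T1 21 > SKU-153/T1 17 > SKU-125/T1 13 > SKU-127/T2 12 > SKU-153/T2 9 > SKU-108/T2 8 > SKU-125/T2 7.
SKU-127 T1 at 22: fill all 9 ; 19 left.
SKU-108/T1 (21): +2 ; 17 left.
SKU-153/T1 (17): +6 ; 11 left.
SKU-125 T1 at 13: fill all 10 ; 1 left.
1 remain; put them into SKU-127 T2 at 12.
Total = 22×9 + 21×2 + 17×6 + 13×10 + 12×1 = 484.

484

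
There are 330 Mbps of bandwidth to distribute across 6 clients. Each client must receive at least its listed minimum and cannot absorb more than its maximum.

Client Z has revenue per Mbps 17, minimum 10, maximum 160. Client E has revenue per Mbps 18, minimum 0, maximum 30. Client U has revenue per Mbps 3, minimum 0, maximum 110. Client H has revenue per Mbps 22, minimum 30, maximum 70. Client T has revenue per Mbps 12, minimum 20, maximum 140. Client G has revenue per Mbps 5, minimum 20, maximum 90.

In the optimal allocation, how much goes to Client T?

50

Meeting every minimum uses 10+0+0+30+20+20 = 80 Mbps, leaving 250.
Rank by revenue per Mbps: Client H 22 > Client E 18 > Client Z 17 > Client T 12 > Client G 5 > Client U 3.
Client H takes 40 more to reach its cap of 70 — 210 left.
Give Client E 30 more to hit its cap of 30 — 180 left.
Give Client Z 150 more to hit its cap of 160 — 30 left.
Client T has room for 120 more but only 30 remain, so it gets 50.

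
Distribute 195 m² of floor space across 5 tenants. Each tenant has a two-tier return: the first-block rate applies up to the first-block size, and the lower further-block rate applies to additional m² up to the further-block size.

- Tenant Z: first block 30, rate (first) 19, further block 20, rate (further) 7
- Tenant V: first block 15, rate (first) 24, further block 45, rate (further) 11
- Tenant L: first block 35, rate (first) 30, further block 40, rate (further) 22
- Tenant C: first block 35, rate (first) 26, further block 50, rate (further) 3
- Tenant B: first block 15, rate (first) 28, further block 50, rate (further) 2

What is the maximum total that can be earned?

Treat each block as its own option and order by rate: Tenant L/T1 30 > Tenant B/T1 28 > Tenant C/T1 26 > Tenant V/T1 24 > Tenant L/T2 22 > Tenant Z/T1 19 > Tenant V/T2 11 > Tenant Z/T2 7 > Tenant C/T2 3 > Tenant B/T2 2.
Fill Tenant L T1 block (35 at 30) ; 160 left.
Tenant B/T1 (28): +15 ; 145 left.
Tenant C/T1 (26): +35 ; 110 left.
Tenant V/T1 (24): +15 ; 95 left.
Tenant L T2 at 22: fill all 40 ; 55 left.
Fill Tenant Z T1 block (30 at 19) ; 25 left.
Tenant V/T2: +25 of 45 at 11; pool empty.
Total = 30×35 + 28×15 + 26×35 + 24×15 + 22×40 + 19×30 + 11×25 = 4465.

4465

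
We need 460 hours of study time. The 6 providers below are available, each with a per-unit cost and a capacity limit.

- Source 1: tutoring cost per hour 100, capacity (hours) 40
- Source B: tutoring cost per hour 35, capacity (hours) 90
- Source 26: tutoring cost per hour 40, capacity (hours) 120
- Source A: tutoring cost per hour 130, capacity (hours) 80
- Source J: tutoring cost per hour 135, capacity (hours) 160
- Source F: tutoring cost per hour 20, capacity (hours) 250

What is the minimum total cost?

Fill from the cheapest provider first.
Source F (20): use full 250 → 210 hours to go.
Source B at 35: take all 90 hours → 120 still needed.
Source 26 at 40: take all 120 hours → 0 still needed.
Source 1, Source A, Source J: unused.
Cost = 250×20 + 90×35 + 120×40 = 12950.

12950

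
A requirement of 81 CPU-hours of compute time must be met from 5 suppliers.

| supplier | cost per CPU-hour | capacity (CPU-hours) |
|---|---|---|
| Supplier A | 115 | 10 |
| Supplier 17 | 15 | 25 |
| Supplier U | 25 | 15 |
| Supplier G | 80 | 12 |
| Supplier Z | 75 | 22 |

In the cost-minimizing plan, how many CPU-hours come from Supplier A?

Fill from the cheapest supplier first.
Supplier 17 (15): use full 25 — 56 CPU-hours to go.
Supplier U (25): use full 15 — 41 CPU-hours to go.
Supplier Z at 75: take all 22 CPU-hours — 19 still needed.
Take 12 from Supplier G at 80 — need 7 more.
Take 7 from Supplier A at 115 to finish.

7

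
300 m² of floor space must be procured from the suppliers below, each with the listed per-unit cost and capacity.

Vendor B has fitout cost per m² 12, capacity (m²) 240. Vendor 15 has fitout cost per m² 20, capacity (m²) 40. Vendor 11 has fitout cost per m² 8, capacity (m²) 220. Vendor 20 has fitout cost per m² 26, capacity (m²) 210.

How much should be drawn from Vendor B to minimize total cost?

80

Cheapest first:
Take 220 from Vendor 11 at 8 → need 80 more.
Vendor B at 12: take 80 of its 240 → requirement met.
Vendor 15, Vendor 20: unused.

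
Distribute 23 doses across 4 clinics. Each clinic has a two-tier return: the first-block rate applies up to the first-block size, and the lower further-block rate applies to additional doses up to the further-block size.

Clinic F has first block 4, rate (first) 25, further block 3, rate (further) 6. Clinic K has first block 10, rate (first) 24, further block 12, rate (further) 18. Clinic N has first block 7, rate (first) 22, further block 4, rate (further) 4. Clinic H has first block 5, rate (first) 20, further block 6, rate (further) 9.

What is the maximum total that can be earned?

534

Treat each block as its own option and order by rate: Clinic F/first 25 > Clinic K/first 24 > Clinic N/first 22 > Clinic H/first 20 > Clinic K/second 18 > Clinic H/second 9 > Clinic F/second 6 > Clinic N/second 4.
Clinic F first at 25: fill all 4 ; 19 left.
Clinic K/first (24): +10 ; 9 left.
Clinic N/first (22): +7 ; 2 left.
Clinic H/first: +2 of 5 at 20; pool empty.
Total = 25×4 + 24×10 + 22×7 + 20×2 = 534.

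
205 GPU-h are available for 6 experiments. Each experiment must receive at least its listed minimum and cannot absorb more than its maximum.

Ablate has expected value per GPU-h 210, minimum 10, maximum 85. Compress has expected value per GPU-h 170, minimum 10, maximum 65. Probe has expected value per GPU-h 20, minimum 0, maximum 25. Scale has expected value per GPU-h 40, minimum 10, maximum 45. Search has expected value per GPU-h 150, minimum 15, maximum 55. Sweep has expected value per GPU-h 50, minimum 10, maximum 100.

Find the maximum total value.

35050

Meeting every minimum uses 10+10+0+10+15+10 = 55 GPU-h, leaving 150.
Order the experiments by expected value per GPU-h: Ablate 210 > Compress 170 > Search 150 > Sweep 50 > Scale 40 > Probe 20.
Ablate takes 75 more to reach its cap of 85 — 75 left.
Give Compress 55 more to hit its cap of 65 — 20 left.
Search has room for 40 more but only 20 remain, so it gets 35.
Total = 210×85 + 170×65 + 40×10 + 150×35 + 50×10 = 35050.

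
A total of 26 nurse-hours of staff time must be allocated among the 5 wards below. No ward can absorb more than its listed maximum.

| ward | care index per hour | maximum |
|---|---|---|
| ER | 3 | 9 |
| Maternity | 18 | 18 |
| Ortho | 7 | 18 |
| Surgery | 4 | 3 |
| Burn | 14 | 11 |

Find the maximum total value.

Rank by care index per hour: Maternity 18 > Burn 14 > Ortho 7 > Surgery 4 > ER 3.
Give Maternity 18 to hit its cap of 18 → 8 left.
Burn has room for 11 but only 8 remain, so it gets 8.
Total = 18×18 + 14×8 = 436.

436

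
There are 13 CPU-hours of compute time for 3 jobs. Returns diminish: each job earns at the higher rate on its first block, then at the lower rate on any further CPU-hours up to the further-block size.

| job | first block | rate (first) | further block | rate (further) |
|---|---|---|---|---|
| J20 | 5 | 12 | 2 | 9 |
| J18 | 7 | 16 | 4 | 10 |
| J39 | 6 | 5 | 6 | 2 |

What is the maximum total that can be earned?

Order all 6 blocks by rate: J18/T1 16 > J20/T1 12 > J18/T2 10 > J20/T2 9 > J39/T1 5 > J39/T2 2.
J18/T1 (16): +7 — 6 left.
J20 T1 at 12: fill all 5 — 1 left.
1 remain; put them into J18 T2 at 10.
Total = 16×7 + 12×5 + 10×1 = 182.

182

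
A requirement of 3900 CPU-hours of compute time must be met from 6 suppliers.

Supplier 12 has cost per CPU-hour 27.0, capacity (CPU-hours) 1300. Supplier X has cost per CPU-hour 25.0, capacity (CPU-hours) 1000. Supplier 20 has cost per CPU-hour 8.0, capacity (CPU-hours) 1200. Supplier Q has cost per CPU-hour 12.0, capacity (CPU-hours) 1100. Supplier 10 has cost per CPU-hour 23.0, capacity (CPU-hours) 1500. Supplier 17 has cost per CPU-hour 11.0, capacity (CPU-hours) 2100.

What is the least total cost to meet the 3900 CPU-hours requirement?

39900

Fill from the cheapest supplier first.
Supplier 20 (8.0): use full 1200 — 2700 CPU-hours to go.
Take 2100 from Supplier 17 at 11.0 — need 600 more.
Supplier Q at 12.0: take 600 of its 1100 — requirement met.
Supplier 10, Supplier X, Supplier 12: unused.
Cost = 1200×8.0 + 2100×11.0 + 600×12.0 = 39900.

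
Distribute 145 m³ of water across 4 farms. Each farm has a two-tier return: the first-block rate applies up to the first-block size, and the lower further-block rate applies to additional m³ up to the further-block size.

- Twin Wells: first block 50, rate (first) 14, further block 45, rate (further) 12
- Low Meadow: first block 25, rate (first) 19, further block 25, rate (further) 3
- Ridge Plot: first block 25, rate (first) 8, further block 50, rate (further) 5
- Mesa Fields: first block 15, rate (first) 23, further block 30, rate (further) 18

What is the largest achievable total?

2360

Order all 8 blocks by rate: Mesa Fields/first 23 > Low Meadow/first 19 > Mesa Fields/second 18 > Twin Wells/first 14 > Twin Wells/second 12 > Ridge Plot/first 8 > Ridge Plot/second 5 > Low Meadow/second 3.
Mesa Fields/first (23): +15 → 130 left.
Low Meadow/first (19): +25 → 105 left.
Fill Mesa Fields second block (30 at 18) → 75 left.
Twin Wells/first (14): +50 → 25 left.
25 remain; put them into Twin Wells second at 12.
Total = 23×15 + 19×25 + 18×30 + 14×50 + 12×25 = 2360.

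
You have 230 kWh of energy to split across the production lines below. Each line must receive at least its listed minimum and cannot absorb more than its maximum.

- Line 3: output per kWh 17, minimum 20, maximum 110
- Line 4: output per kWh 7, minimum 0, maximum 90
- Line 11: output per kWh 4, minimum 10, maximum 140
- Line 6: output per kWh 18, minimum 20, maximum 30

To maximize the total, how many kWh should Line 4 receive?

Meeting every minimum uses 20+0+10+20 = 50 kWh, leaving 180.
Rank by output per kWh: Line 6 18 > Line 3 17 > Line 4 7 > Line 11 4.
Line 6: +10 to 30 (cap) → 170 left.
Line 3: +90 to 110 (cap) → 80 left.
Line 4: +80 (room for 90) → 80. Pool exhausted.

80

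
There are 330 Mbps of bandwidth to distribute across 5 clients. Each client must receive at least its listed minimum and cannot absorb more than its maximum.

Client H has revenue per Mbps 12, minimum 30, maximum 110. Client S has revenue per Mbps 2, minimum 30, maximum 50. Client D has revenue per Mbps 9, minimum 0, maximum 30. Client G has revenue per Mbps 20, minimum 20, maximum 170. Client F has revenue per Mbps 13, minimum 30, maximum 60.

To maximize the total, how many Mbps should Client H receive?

Meeting every minimum uses 30+30+0+20+30 = 110 Mbps, leaving 220.
Order the clients by revenue per Mbps: Client G 20 > Client F 13 > Client H 12 > Client D 9 > Client S 2.
Give Client G 150 more to hit its cap of 170 → 70 left.
Give Client F 30 more to hit its cap of 60 → 40 left.
Client H: +40 (room for 80) → 70. Pool exhausted.

70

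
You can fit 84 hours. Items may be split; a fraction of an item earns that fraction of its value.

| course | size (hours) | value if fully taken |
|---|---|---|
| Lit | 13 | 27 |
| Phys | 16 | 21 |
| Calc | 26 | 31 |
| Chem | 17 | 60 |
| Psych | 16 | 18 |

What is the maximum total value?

152.5

Best value per unit of size first: Chem 60/17≈3.53, Lit 27/13≈2.08, Phys 21/16≈1.31, Calc 31/26≈1.19, Psych 18/16≈1.12.
Take all of Chem (17 hours, value 60) ; 67 hours left.
Lit: take in full, 13 hours for value 27 ; 54 left.
All 16 hours of Phys fit (value 21) ; 38 remain.
All 26 hours of Calc fit (value 31) ; 12 remain.
Fill the last 12 hours with part of Psych: 12/16 of it earns 13.5.
Total value = 152.5.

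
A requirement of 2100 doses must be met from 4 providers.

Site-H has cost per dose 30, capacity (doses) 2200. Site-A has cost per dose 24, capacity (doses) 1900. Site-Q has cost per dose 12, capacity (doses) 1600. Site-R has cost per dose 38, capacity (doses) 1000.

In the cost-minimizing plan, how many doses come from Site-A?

500

Use providers in increasing cost order.
Site-Q (12): use full 1600 → 500 doses to go.
Site-A at 24: take 500 of its 1900 → requirement met.
Site-H, Site-R: unused.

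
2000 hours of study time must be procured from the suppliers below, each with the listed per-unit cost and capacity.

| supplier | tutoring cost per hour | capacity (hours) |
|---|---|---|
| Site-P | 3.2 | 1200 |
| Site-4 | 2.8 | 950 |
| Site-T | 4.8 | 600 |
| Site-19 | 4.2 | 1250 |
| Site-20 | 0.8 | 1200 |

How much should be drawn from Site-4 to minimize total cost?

800

Cheapest first:
Site-20 (0.8): use full 1200 → 800 hours to go.
Site-4 at 2.8: take 800 of its 950 → requirement met.
Site-P, Site-19, Site-T: unused.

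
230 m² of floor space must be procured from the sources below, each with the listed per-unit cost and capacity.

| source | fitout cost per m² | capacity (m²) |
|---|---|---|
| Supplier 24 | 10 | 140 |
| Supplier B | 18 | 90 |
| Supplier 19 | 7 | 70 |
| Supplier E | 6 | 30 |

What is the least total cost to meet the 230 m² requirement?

1970

Use sources in increasing cost order.
Supplier E (6): use full 30 ; 200 m² to go.
Take 70 from Supplier 19 at 7 ; need 130 more.
Take 130 from Supplier 24 at 10 to finish.
Supplier B: unused.
Cost = 30×6 + 70×7 + 130×10 = 1970.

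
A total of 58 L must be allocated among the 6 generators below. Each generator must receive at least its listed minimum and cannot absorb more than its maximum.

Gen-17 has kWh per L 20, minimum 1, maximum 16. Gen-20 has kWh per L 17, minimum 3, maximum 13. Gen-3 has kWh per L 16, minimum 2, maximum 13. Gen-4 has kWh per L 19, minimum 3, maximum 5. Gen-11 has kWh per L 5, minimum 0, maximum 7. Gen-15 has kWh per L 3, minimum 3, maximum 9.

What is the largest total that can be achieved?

891

Meeting every minimum uses 1+3+2+3+0+3 = 12 L, leaving 46.
Order the generators by kWh per L: Gen-17 20 > Gen-4 19 > Gen-20 17 > Gen-3 16 > Gen-11 5 > Gen-15 3.
Give Gen-17 15 more to hit its cap of 16 — 31 left.
Gen-4 takes 2 more to reach its cap of 5 — 29 left.
Gen-20 takes 10 more to reach its cap of 13 — 19 left.
Gen-3: +11 to 13 (cap) — 8 left.
Give Gen-11 7 more to hit its cap of 7 — 1 left.
Gen-15 has room for 6 more but only 1 remain, so it gets 4.
Total = 20×16 + 17×13 + 16×13 + 19×5 + 5×7 + 3×4 = 891.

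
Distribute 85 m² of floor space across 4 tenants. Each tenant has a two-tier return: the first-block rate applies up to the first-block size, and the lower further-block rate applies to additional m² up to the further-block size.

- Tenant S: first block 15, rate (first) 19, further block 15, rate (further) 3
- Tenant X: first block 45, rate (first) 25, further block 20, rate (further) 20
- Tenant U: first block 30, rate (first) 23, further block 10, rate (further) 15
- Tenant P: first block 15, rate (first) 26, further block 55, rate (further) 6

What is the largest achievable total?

2090

Treat each block as its own option and order by rate: Tenant P/T1 26 > Tenant X/T1 25 > Tenant U/T1 23 > Tenant X/T2 20 > Tenant S/T1 19 > Tenant U/T2 15 > Tenant P/T2 6 > Tenant S/T2 3.
Tenant P T1 at 26: fill all 15 — 70 left.
Fill Tenant X T1 block (45 at 25) — 25 left.
Tenant U/T1: +25 of 30 at 23; pool empty.
Total = 26×15 + 25×45 + 23×25 = 2090.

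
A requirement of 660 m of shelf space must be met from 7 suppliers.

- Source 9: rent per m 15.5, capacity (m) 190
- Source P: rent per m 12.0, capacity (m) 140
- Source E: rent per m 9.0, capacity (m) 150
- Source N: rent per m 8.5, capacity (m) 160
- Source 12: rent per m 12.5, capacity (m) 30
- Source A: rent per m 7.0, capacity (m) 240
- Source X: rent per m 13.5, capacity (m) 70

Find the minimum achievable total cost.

5710

Cheapest first:
Source A (7.0): use full 240 ; 420 m to go.
Take 160 from Source N at 8.5 ; need 260 more.
Source E at 9.0: take all 150 m ; 110 still needed.
Source P at 12.0: take 110 of its 140 ; requirement met.
Source 12, Source X, Source 9: unused.
Cost = 240×7.0 + 160×8.5 + 150×9.0 + 110×12.0 = 5710.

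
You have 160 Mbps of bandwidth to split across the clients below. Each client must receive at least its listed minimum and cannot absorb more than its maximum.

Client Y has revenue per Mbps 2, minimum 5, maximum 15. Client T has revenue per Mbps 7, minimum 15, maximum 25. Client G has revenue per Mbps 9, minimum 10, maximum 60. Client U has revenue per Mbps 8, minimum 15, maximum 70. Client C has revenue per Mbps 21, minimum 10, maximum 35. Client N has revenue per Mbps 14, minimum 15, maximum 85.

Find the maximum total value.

Meeting every minimum uses 5+15+10+15+10+15 = 70 Mbps, leaving 90.
Order the clients by revenue per Mbps: Client C 21 > Client N 14 > Client G 9 > Client U 8 > Client T 7 > Client Y 2.
Client C takes 25 more to reach its cap of 35 ; 65 left.
Only 65 left; Client N takes them to reach 80.
Total = 2×5 + 7×15 + 9×10 + 8×15 + 21×35 + 14×80 = 2180.

2180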